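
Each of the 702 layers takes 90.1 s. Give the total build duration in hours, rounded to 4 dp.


t = 702 * 90.1 / 3600 = 17.5695 hrs


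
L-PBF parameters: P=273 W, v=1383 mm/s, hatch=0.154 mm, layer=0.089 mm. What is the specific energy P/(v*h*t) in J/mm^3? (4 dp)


Build rate = 1383 * 0.154 * 0.089 = 18.955398 mm^3/s
SE = 273 / 18.955398 = 14.4022 J/mm^3


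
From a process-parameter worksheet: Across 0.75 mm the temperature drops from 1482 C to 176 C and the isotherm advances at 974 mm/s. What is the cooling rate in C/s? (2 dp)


G = (1482-176)/0.75 = 1741.33333333 C/mm
CR = 1741.33333333 * 974 = 1696058.67 C/s


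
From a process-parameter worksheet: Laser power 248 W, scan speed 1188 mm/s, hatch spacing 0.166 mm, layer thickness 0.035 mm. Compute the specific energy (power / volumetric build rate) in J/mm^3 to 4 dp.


Build rate = 1188 * 0.166 * 0.035 = 6.90228 mm^3/s
SE = 248 / 6.90228 = 35.9302 J/mm^3


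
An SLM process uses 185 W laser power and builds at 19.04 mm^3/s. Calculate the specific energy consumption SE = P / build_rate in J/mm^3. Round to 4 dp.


SE = 185 / 19.04 = 9.7164 J/mm^3


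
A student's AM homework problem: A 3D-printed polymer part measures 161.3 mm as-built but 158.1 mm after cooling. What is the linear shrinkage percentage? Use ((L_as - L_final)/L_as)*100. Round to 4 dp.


Shrinkage = ((161.3-158.1)/161.3)*100 = 1.9839 %


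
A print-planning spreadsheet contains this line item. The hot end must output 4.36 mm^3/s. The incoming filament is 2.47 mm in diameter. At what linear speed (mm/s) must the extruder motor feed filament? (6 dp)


A = pi*(2.47/2)^2 = 4.791636
v = 4.36 / 4.791636 = 0.909919 mm/s


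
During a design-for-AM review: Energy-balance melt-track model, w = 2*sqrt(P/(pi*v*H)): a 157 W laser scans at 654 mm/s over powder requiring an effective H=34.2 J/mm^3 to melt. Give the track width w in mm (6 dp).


w = 2*sqrt(157/(pi*654*34.2)) = 0.094537 mm


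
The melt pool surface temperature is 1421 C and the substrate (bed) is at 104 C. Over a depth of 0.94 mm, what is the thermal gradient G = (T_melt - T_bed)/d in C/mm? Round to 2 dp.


G = (1421-104)/0.94 = 1401.06 C/mm


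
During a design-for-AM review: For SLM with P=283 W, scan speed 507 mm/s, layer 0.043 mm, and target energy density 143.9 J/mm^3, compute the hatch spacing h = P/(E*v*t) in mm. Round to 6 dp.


h = 283 / (143.9*507*0.043) = 0.090209 mm


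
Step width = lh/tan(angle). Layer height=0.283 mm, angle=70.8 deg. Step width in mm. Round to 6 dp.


step = 0.283 / tan(70.8) = 0.098551 mm


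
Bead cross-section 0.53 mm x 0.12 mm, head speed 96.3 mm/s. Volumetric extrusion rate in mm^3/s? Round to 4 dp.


Rate = 0.53 * 0.12 * 96.3 = 6.1247 mm^3/s


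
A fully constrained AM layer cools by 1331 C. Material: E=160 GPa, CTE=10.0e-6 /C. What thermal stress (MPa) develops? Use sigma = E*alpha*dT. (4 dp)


sigma = 160*1000 * 10.0e-6 * 1331 = 2129.6 MPa


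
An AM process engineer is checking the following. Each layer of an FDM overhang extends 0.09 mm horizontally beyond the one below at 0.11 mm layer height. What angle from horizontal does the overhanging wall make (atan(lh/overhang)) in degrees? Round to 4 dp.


angle = atan(0.11/0.09) = 50.7106 degrees


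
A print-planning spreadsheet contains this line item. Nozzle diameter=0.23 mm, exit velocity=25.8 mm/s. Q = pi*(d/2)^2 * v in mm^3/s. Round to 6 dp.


A = pi*(0.23/2)^2 = 0.04154756 mm^2
Q = 0.04154756 * 25.8 = 1.071927 mm^3/s


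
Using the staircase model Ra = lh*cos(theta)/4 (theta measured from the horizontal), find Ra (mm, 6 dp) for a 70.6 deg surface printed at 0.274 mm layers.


Ra = 0.274 * cos(70.6) / 4 = 0.022753 mm


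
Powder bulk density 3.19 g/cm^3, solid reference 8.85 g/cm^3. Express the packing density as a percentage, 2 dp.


Packing = (3.19/8.85)*100 = 36.05 %


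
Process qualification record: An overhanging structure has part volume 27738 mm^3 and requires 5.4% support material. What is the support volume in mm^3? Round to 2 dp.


V_support = 27738 * 0.054 = 1497.85 mm^3


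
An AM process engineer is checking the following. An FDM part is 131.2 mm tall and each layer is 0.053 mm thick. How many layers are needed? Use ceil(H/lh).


Layers = ceil(131.2/0.053) = 2476


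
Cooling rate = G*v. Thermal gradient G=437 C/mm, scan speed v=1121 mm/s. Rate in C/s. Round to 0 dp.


CR = 437 * 1121 = 489877 C/s


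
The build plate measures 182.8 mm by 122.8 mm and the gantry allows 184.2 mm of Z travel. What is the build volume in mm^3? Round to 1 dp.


V = 182.8 * 122.8 * 184.2 = 4134892.1 mm^3


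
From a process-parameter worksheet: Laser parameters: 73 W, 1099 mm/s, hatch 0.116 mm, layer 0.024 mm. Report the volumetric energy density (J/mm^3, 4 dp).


E = 73 / (1099*0.116*0.024) = 23.8592 J/mm^3


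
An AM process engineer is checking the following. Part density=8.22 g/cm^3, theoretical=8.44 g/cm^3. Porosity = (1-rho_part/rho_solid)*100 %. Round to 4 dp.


Porosity = (1-8.22/8.44)*100 = 2.6066 %


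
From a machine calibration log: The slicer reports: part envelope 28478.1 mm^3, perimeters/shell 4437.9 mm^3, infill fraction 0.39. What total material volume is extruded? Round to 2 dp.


V_infill = (28478.1 - 4437.9) * 0.39 = 9375.68
V_total = 4437.9 + 9375.68 = 13813.58 mm^3


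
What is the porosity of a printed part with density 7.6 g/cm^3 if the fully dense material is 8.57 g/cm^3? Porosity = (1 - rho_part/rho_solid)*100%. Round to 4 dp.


Porosity = (1-7.6/8.57)*100 = 11.3186 %


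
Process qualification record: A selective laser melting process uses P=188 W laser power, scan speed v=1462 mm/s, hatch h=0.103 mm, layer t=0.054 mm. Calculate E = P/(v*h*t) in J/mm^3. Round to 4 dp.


E = 188 / (1462*0.103*0.054) = 23.1196 J/mm^3


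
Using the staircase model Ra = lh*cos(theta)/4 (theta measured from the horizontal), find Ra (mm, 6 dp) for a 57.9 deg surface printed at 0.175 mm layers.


Ra = 0.175 * cos(57.9) / 4 = 0.023249 mm


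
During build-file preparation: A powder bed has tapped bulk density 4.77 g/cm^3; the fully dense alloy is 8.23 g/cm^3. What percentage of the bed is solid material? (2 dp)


Packing = (4.77/8.23)*100 = 57.96 %


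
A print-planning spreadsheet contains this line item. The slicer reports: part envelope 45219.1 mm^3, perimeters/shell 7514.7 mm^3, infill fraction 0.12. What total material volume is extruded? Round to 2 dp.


V_infill = (45219.1 - 7514.7) * 0.12 = 4524.53
V_total = 7514.7 + 4524.53 = 12039.23 mm^3


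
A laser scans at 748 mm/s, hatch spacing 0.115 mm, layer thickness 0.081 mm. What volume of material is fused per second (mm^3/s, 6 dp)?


Rate = 748 * 0.115 * 0.081 = 6.96762 mm^3/s


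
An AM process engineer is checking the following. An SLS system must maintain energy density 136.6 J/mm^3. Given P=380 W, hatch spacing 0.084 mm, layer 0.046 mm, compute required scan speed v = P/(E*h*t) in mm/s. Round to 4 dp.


v = 380 / (136.6*0.084*0.046) = 719.9391 mm/s


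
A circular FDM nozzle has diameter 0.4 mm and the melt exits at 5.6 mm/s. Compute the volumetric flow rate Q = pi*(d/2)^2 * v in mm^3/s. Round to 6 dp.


A = pi*(0.4/2)^2 = 0.12566371 mm^2
Q = 0.12566371 * 5.6 = 0.703717 mm^3/s


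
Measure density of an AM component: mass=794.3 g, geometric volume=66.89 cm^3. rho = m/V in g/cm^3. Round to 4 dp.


rho = 794.3 / 66.89 = 11.8747 g/cm^3


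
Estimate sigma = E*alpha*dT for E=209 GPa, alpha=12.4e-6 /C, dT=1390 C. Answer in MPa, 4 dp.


sigma = 209*1000 * 12.4e-6 * 1390 = 3602.324 MPa


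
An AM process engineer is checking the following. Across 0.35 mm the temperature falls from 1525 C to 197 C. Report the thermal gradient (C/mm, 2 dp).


G = (1525-197)/0.35 = 3794.29 C/mm


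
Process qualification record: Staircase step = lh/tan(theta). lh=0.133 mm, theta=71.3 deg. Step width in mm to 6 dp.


step = 0.133 / tan(71.3) = 0.045018 mm


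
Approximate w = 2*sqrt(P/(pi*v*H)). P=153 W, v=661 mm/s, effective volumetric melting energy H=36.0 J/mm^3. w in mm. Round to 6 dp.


w = 2*sqrt(153/(pi*661*36.0)) = 0.090479 mm


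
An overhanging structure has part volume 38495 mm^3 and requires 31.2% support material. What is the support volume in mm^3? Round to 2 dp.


V_support = 38495 * 0.312 = 12010.44 mm^3


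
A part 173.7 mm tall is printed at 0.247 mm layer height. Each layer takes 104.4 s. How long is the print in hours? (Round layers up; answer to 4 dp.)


Layers = ceil(173.7/0.247) = 704
t = 704 * 104.4 / 3600 = 20.416 hrs


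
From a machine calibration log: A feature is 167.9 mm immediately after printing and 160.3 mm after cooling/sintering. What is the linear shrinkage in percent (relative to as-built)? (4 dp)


Shrinkage = ((167.9-160.3)/167.9)*100 = 4.5265 %


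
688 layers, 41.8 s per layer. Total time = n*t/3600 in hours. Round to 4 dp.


t = 688 * 41.8 / 3600 = 7.9884 hrs


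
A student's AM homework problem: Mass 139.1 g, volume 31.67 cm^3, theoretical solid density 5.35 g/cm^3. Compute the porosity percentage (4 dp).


rho_part = 139.1 / 31.67 = 4.39216925 g/cm^3
Porosity = (1 - 4.39216925/5.35)*100 = 17.9034 %


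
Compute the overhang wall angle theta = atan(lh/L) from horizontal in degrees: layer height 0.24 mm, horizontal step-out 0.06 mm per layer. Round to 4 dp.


angle = atan(0.24/0.06) = 75.9638 degrees


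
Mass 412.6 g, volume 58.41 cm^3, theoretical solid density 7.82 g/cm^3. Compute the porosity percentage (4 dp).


rho_part = 412.6 / 58.41 = 7.06385893 g/cm^3
Porosity = (1 - 7.06385893/7.82)*100 = 9.6693 %


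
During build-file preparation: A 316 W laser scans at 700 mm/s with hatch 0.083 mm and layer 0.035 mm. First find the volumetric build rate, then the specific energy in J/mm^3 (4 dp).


Build rate = 700 * 0.083 * 0.035 = 2.0335 mm^3/s
SE = 316 / 2.0335 = 155.3971 J/mm^3


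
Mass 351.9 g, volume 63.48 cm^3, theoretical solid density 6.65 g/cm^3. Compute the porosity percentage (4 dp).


rho_part = 351.9 / 63.48 = 5.54347826 g/cm^3
Porosity = (1 - 5.54347826/6.65)*100 = 16.6394 %


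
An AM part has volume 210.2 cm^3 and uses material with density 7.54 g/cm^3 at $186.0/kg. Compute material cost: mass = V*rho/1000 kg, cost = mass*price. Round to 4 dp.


Mass = 210.2*7.54/1000 = 1.584908 kg
Cost = 1.584908 * 186.0 = 294.7929 $


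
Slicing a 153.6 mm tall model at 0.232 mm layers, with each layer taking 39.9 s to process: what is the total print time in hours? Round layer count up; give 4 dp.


Layers = ceil(153.6/0.232) = 663
t = 663 * 39.9 / 3600 = 7.3483 hrs


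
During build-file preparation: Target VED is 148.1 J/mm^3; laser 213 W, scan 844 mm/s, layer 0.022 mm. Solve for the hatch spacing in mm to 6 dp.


h = 213 / (148.1*844*0.022) = 0.077457 mm


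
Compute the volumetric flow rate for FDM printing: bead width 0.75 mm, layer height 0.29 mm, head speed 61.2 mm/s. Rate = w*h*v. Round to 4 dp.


Rate = 0.75 * 0.29 * 61.2 = 13.311 mm^3/s


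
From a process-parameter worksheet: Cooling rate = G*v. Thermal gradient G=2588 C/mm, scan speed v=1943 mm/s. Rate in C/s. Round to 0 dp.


CR = 2588 * 1943 = 5028484 C/s


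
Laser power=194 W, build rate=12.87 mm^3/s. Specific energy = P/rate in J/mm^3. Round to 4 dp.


SE = 194 / 12.87 = 15.0738 J/mm^3


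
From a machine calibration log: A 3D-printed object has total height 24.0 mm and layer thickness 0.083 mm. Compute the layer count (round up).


Layers = ceil(24.0/0.083) = 290


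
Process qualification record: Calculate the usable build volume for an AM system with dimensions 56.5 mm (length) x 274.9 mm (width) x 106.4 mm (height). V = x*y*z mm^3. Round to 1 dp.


V = 56.5 * 274.9 * 106.4 = 1652588.8 mm^3


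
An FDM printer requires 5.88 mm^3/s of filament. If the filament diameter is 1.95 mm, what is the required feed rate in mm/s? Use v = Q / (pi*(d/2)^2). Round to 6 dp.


A = pi*(1.95/2)^2 = 2.986477
v = 5.88 / 2.986477 = 1.968875 mm/s


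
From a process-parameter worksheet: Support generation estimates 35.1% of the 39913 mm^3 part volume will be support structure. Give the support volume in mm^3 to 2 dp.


V_support = 39913 * 0.351 = 14009.46 mm^3


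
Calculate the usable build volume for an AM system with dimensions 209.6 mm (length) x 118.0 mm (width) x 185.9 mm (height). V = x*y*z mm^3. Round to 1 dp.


V = 209.6 * 118.0 * 185.9 = 4597827.5 mm^3


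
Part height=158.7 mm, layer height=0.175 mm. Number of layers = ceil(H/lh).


Layers = ceil(158.7/0.175) = 907


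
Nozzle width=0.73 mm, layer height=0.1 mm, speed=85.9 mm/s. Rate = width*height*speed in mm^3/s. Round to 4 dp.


Rate = 0.73 * 0.1 * 85.9 = 6.2707 mm^3/s


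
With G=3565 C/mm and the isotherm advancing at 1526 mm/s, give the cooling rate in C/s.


CR = 3565 * 1526 = 5440190 C/s


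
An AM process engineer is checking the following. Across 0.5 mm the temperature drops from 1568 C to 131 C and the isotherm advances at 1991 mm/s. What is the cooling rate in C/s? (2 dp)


G = (1568-131)/0.5 = 2874.0 C/mm
CR = 2874.0 * 1991 = 5722134.0 C/s


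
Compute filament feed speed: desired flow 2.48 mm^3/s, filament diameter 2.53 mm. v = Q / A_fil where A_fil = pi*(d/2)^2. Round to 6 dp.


A = pi*(2.53/2)^2 = 5.027255
v = 2.48 / 5.027255 = 0.493311 mm/s


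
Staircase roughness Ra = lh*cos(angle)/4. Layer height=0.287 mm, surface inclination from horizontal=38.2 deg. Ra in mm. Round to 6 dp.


Ra = 0.287 * cos(38.2) / 4 = 0.056385 mm


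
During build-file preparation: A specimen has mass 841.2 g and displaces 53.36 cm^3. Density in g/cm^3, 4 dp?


rho = 841.2 / 53.36 = 15.7646 g/cm^3


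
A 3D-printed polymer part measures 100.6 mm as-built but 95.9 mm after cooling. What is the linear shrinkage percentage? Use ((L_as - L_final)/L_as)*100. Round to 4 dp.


Shrinkage = ((100.6-95.9)/100.6)*100 = 4.672 %


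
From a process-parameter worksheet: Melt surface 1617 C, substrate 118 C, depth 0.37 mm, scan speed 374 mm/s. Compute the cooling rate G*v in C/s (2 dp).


G = (1617-118)/0.37 = 4051.35135135 C/mm
CR = 4051.35135135 * 374 = 1515205.41 C/s


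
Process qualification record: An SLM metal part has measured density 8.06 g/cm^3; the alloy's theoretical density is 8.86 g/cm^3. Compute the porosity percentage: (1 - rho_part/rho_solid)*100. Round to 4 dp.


Porosity = (1-8.06/8.86)*100 = 9.0293 %


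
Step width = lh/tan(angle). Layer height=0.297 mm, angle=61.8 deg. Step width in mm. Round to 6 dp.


step = 0.297 / tan(61.8) = 0.15925 mm


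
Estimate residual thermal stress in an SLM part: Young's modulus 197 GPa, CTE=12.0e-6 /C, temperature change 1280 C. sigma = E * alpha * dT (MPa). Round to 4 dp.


sigma = 197*1000 * 12.0e-6 * 1280 = 3025.92 MPa


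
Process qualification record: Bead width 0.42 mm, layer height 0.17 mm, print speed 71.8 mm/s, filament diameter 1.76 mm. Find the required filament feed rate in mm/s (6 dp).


Q = 0.42 * 0.17 * 71.8 = 5.12652 mm^3/s
A_fil = pi*(1.76/2)^2 = 2.43284935 mm^2
v_feed = 5.12652 / 2.43284935 = 2.107208 mm/s


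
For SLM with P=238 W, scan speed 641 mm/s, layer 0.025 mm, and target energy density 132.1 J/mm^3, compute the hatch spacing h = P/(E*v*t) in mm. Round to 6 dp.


h = 238 / (132.1*641*0.025) = 0.112428 mm


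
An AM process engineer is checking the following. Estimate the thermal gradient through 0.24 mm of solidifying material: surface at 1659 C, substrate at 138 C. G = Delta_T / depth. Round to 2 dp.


G = (1659-138)/0.24 = 6337.5 C/mm


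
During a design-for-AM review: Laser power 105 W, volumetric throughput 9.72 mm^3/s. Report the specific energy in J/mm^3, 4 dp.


SE = 105 / 9.72 = 10.8025 J/mm^3


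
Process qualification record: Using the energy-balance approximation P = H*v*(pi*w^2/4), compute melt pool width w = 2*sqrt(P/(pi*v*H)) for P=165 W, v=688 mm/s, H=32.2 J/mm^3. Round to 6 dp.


w = 2*sqrt(165/(pi*688*32.2)) = 0.097381 mm


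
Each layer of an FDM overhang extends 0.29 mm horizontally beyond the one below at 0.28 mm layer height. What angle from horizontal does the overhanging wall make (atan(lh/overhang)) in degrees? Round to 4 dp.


angle = atan(0.28/0.29) = 43.9949 degrees


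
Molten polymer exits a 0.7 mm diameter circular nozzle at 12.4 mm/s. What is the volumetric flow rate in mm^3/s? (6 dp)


A = pi*(0.7/2)^2 = 0.3848451 mm^2
Q = 0.3848451 * 12.4 = 4.772079 mm^3/s


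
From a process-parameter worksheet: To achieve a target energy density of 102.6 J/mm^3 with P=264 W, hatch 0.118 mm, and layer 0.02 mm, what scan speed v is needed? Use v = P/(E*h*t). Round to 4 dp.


v = 264 / (102.6*0.118*0.02) = 1090.2964 mm/s


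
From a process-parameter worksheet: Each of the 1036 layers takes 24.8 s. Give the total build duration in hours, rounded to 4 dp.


t = 1036 * 24.8 / 3600 = 7.1369 hrs


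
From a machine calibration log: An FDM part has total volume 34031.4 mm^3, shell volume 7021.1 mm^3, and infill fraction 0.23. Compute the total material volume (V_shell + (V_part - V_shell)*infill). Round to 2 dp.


V_infill = (34031.4 - 7021.1) * 0.23 = 6212.37
V_total = 7021.1 + 6212.37 = 13233.47 mm^3


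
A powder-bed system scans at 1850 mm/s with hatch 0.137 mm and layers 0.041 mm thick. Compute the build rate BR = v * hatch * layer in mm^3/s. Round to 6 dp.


Rate = 1850 * 0.137 * 0.041 = 10.39145 mm^3/s


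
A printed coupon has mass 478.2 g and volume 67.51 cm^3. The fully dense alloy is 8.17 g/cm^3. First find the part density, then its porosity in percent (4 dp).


rho_part = 478.2 / 67.51 = 7.08339505 g/cm^3
Porosity = (1 - 7.08339505/8.17)*100 = 13.2999 %


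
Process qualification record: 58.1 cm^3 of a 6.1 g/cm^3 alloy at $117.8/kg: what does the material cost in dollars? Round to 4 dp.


Mass = 58.1*6.1/1000 = 0.35441 kg
Cost = 0.35441 * 117.8 = 41.7495 $


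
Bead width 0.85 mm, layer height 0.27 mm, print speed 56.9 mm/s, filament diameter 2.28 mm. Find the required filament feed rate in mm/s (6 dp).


Q = 0.85 * 0.27 * 56.9 = 13.05855 mm^3/s
A_fil = pi*(2.28/2)^2 = 4.08281381 mm^2
v_feed = 13.05855 / 4.08281381 = 3.198419 mm/s


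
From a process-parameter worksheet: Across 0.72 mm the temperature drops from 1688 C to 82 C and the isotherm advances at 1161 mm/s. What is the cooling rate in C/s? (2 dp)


G = (1688-82)/0.72 = 2230.55555556 C/mm
CR = 2230.55555556 * 1161 = 2589675.0 C/s


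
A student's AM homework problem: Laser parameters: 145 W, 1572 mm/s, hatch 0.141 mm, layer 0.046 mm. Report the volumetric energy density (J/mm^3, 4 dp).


E = 145 / (1572*0.141*0.046) = 14.2213 J/mm^3


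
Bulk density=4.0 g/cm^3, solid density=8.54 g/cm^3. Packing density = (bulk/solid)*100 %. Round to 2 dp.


Packing = (4.0/8.54)*100 = 46.84 %


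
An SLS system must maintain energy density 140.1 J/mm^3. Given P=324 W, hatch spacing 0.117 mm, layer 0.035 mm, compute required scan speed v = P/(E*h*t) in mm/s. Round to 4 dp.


v = 324 / (140.1*0.117*0.035) = 564.7457 mm/s


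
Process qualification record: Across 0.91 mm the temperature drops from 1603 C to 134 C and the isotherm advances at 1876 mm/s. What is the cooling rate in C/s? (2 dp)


G = (1603-134)/0.91 = 1614.28571429 C/mm
CR = 1614.28571429 * 1876 = 3028400.0 C/s


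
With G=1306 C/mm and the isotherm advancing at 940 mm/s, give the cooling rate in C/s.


CR = 1306 * 940 = 1227640 C/s


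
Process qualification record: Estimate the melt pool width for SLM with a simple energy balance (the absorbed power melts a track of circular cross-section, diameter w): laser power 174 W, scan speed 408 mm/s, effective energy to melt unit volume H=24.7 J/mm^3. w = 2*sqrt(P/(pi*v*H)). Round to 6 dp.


w = 2*sqrt(174/(pi*408*24.7)) = 0.148269 mm


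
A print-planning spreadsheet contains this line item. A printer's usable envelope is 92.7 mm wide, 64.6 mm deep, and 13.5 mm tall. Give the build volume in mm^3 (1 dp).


V = 92.7 * 64.6 * 13.5 = 80843.7 mm^3


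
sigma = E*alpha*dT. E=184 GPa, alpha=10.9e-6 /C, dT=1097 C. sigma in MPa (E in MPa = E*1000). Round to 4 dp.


sigma = 184*1000 * 10.9e-6 * 1097 = 2200.1432 MPa


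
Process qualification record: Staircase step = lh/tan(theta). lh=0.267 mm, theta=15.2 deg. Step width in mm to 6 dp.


step = 0.267 / tan(15.2) = 0.982723 mm


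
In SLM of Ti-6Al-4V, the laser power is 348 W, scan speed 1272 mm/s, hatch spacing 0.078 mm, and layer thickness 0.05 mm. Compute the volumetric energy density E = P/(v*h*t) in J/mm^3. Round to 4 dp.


E = 348 / (1272*0.078*0.05) = 70.15 J/mm^3


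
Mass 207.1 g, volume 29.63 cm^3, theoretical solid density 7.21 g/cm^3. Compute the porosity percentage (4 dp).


rho_part = 207.1 / 29.63 = 6.98953763 g/cm^3
Porosity = (1 - 6.98953763/7.21)*100 = 3.0577 %


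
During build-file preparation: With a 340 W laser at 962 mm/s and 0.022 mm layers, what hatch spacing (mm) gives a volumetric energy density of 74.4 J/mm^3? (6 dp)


h = 340 / (74.4*962*0.022) = 0.215928 mm


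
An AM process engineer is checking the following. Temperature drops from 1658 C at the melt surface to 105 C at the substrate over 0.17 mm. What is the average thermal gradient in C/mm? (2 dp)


G = (1658-105)/0.17 = 9135.29 C/mm


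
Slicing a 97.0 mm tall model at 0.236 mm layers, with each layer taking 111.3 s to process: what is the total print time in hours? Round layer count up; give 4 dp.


Layers = ceil(97.0/0.236) = 412
t = 412 * 111.3 / 3600 = 12.7377 hrs


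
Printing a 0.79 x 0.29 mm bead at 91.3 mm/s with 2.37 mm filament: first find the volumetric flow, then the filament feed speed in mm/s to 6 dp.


Q = 0.79 * 0.29 * 91.3 = 20.91683 mm^3/s
A_fil = pi*(2.37/2)^2 = 4.41150294 mm^2
v_feed = 20.91683 / 4.41150294 = 4.741429 mm/s


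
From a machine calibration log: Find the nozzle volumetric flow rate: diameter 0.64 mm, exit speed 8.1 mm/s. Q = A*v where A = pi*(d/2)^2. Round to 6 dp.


A = pi*(0.64/2)^2 = 0.32169909 mm^2
Q = 0.32169909 * 8.1 = 2.605763 mm^3/s


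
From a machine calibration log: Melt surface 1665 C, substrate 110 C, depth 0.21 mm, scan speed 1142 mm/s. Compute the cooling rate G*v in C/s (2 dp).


G = (1665-110)/0.21 = 7404.76190476 C/mm
CR = 7404.76190476 * 1142 = 8456238.1 C/s


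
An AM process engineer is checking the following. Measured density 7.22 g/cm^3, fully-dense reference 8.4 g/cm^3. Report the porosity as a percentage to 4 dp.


Porosity = (1-7.22/8.4)*100 = 14.0476 %


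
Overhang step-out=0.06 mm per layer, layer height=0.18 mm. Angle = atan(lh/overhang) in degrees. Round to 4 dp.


angle = atan(0.18/0.06) = 71.5651 degrees


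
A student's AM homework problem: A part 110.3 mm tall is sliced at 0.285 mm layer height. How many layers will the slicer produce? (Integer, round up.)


Layers = ceil(110.3/0.285) = 388


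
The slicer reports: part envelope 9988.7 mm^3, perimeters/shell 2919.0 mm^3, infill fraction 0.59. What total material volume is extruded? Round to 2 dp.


V_infill = (9988.7 - 2919.0) * 0.59 = 4171.12
V_total = 2919.0 + 4171.12 = 7090.12 mm^3


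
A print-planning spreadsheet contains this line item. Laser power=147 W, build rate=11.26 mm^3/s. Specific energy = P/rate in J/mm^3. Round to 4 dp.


SE = 147 / 11.26 = 13.0551 J/mm^3


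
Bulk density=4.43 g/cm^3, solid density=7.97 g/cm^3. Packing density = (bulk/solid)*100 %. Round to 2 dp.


Packing = (4.43/7.97)*100 = 55.58 %


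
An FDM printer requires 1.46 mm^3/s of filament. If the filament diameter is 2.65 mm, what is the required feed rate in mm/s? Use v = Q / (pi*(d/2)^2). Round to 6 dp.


A = pi*(2.65/2)^2 = 5.515459
v = 1.46 / 5.515459 = 0.264711 mm/s


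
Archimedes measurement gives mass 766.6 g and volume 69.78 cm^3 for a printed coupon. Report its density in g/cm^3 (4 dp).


rho = 766.6 / 69.78 = 10.986 g/cm^3


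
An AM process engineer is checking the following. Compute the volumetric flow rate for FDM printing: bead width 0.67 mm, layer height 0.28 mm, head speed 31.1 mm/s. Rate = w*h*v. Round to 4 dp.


Rate = 0.67 * 0.28 * 31.1 = 5.8344 mm^3/s


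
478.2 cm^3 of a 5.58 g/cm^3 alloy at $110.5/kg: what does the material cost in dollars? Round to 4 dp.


Mass = 478.2*5.58/1000 = 2.668356 kg
Cost = 2.668356 * 110.5 = 294.8533 $


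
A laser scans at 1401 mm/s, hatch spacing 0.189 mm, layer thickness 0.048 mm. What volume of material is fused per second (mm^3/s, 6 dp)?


Rate = 1401 * 0.189 * 0.048 = 12.709872 mm^3/s


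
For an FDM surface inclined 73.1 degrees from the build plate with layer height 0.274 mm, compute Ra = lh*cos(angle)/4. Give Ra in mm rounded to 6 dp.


Ra = 0.274 * cos(73.1) / 4 = 0.019913 mm


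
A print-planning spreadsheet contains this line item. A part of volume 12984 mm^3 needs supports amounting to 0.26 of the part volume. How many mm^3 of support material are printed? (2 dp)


V_support = 12984 * 0.26 = 3375.84 mm^3


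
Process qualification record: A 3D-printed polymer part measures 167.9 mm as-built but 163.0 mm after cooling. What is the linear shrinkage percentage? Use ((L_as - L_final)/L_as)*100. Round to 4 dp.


Shrinkage = ((167.9-163.0)/167.9)*100 = 2.9184 %


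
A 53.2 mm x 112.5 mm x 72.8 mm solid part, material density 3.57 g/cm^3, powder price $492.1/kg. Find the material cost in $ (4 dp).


V = 53.2 * 112.5 * 72.8 = 435708.0 mm^3 = 435.708 cm^3
Mass = 435.708 * 3.57 / 1000 = 1.55547756 kg
Cost = 1.55547756 * 492.1 = 765.4505 $


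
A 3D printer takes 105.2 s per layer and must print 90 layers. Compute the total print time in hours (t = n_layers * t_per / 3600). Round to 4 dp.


t = 90 * 105.2 / 3600 = 2.63 hrs


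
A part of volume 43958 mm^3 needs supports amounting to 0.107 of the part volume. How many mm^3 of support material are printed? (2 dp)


V_support = 43958 * 0.107 = 4703.51 mm^3


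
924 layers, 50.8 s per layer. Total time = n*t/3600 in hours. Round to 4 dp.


t = 924 * 50.8 / 3600 = 13.0387 hrs


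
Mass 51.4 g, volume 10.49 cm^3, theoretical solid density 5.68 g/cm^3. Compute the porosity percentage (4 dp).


rho_part = 51.4 / 10.49 = 4.89990467 g/cm^3
Porosity = (1 - 4.89990467/5.68)*100 = 13.7341 %


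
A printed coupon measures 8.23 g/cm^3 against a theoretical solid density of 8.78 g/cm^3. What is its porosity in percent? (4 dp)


Porosity = (1-8.23/8.78)*100 = 6.2642 %


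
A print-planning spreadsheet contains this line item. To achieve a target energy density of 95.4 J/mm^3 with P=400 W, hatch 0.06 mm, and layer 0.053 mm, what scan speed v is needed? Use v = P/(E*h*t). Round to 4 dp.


v = 400 / (95.4*0.06*0.053) = 1318.5132 mm/s


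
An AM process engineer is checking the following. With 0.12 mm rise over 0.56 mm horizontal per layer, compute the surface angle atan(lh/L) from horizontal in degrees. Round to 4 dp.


angle = atan(0.12/0.56) = 12.0948 degrees


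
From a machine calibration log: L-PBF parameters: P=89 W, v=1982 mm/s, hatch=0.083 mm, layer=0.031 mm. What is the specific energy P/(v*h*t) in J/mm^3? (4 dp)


Build rate = 1982 * 0.083 * 0.031 = 5.099686 mm^3/s
SE = 89 / 5.099686 = 17.4521 J/mm^3


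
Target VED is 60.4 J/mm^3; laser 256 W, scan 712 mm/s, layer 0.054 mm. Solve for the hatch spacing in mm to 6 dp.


h = 256 / (60.4*712*0.054) = 0.110237 mm


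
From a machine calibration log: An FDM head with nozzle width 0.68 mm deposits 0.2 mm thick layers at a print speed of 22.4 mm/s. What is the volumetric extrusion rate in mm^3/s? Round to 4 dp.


Rate = 0.68 * 0.2 * 22.4 = 3.0464 mm^3/s


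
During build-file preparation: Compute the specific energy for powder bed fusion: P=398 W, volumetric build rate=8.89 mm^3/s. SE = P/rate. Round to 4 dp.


SE = 398 / 8.89 = 44.7694 J/mm^3


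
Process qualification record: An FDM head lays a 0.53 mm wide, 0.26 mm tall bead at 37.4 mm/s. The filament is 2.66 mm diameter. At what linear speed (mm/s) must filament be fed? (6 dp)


Q = 0.53 * 0.26 * 37.4 = 5.15372 mm^3/s
A_fil = pi*(2.66/2)^2 = 5.55716324 mm^2
v_feed = 5.15372 / 5.55716324 = 0.927401 mm/s


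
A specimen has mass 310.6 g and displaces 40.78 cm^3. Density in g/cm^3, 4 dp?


rho = 310.6 / 40.78 = 7.6165 g/cm^3


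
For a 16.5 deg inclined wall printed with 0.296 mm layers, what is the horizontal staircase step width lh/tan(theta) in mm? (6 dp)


step = 0.296 / tan(16.5) = 0.999279 mm


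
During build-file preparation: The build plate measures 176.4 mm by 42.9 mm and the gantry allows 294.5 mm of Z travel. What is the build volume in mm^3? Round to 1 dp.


V = 176.4 * 42.9 * 294.5 = 2228646.4 mm^3


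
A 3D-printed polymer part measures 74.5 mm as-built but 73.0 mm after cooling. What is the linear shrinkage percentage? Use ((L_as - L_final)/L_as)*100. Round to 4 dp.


Shrinkage = ((74.5-73.0)/74.5)*100 = 2.0134 %


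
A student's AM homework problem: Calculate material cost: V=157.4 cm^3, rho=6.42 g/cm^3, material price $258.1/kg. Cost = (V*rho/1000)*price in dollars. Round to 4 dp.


Mass = 157.4*6.42/1000 = 1.010508 kg
Cost = 1.010508 * 258.1 = 260.8121 $


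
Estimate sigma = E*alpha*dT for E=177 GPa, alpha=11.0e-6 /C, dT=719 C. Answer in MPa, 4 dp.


sigma = 177*1000 * 11.0e-6 * 719 = 1399.893 MPa


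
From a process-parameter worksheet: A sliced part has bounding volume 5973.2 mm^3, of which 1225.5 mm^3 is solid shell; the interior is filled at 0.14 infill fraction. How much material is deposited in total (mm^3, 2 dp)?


V_infill = (5973.2 - 1225.5) * 0.14 = 664.68
V_total = 1225.5 + 664.68 = 1890.18 mm^3


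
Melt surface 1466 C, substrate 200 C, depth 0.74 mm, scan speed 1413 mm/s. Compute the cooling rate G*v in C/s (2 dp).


G = (1466-200)/0.74 = 1710.81081081 C/mm
CR = 1710.81081081 * 1413 = 2417375.68 C/s


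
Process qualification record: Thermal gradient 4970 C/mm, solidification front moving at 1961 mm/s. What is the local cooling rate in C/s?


CR = 4970 * 1961 = 9746170 C/s


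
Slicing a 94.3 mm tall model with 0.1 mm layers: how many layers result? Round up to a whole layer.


Layers = ceil(94.3/0.1) = 943


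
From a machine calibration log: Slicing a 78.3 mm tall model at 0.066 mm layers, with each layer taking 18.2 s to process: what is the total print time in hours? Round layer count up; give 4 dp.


Layers = ceil(78.3/0.066) = 1187
t = 1187 * 18.2 / 3600 = 6.0009 hrs


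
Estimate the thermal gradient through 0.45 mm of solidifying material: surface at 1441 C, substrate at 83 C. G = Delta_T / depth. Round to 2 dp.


G = (1441-83)/0.45 = 3017.78 C/mm


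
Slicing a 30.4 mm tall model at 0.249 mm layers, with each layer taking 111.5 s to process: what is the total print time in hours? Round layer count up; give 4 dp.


Layers = ceil(30.4/0.249) = 123
t = 123 * 111.5 / 3600 = 3.8096 hrs


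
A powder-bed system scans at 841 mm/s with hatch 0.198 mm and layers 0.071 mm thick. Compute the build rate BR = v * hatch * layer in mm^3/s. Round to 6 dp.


Rate = 841 * 0.198 * 0.071 = 11.822778 mm^3/s


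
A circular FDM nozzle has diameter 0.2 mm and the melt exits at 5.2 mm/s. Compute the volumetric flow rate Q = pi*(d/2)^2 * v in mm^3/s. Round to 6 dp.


A = pi*(0.2/2)^2 = 0.03141593 mm^2
Q = 0.03141593 * 5.2 = 0.163363 mm^3/s


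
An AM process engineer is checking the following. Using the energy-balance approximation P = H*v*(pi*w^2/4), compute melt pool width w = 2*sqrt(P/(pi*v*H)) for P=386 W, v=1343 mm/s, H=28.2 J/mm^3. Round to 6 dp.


w = 2*sqrt(386/(pi*1343*28.2)) = 0.113916 mm


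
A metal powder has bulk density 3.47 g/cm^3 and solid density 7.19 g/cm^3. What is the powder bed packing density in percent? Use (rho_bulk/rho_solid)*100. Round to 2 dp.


Packing = (3.47/7.19)*100 = 48.26 %


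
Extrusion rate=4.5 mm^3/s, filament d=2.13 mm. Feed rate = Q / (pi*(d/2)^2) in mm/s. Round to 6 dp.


A = pi*(2.13/2)^2 = 3.563273
v = 4.5 / 3.563273 = 1.262884 mm/s


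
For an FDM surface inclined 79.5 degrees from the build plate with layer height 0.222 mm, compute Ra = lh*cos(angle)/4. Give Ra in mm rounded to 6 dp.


Ra = 0.222 * cos(79.5) / 4 = 0.010114 mm


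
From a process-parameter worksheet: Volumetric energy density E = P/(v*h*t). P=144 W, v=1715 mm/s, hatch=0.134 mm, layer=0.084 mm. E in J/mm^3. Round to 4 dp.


E = 144 / (1715*0.134*0.084) = 7.4596 J/mm^3


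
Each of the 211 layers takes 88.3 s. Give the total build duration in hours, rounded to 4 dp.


t = 211 * 88.3 / 3600 = 5.1754 hrs


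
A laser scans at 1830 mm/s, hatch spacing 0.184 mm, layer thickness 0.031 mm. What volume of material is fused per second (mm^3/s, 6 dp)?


Rate = 1830 * 0.184 * 0.031 = 10.43832 mm^3/s


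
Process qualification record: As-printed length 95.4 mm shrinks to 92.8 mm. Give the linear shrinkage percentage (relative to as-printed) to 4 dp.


Shrinkage = ((95.4-92.8)/95.4)*100 = 2.7254 %


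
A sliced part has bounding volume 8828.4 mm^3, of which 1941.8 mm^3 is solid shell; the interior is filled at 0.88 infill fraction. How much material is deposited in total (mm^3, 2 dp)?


V_infill = (8828.4 - 1941.8) * 0.88 = 6060.21
V_total = 1941.8 + 6060.21 = 8002.01 mm^3


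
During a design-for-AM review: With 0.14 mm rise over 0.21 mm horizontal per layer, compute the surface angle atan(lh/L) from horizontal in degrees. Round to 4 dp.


angle = atan(0.14/0.21) = 33.6901 degrees


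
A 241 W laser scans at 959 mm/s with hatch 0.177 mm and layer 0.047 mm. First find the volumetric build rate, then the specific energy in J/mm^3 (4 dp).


Build rate = 959 * 0.177 * 0.047 = 7.977921 mm^3/s
SE = 241 / 7.977921 = 30.2084 J/mm^3


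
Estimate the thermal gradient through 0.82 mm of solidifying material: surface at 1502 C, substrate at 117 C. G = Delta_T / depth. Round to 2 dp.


G = (1502-117)/0.82 = 1689.02 C/mm


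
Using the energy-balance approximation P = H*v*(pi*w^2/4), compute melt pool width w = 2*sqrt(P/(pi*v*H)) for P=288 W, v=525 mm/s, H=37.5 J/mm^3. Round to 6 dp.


w = 2*sqrt(288/(pi*525*37.5)) = 0.136476 mm


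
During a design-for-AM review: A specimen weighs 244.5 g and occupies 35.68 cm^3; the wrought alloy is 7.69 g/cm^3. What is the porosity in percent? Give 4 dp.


rho_part = 244.5 / 35.68 = 6.85257848 g/cm^3
Porosity = (1 - 6.85257848/7.69)*100 = 10.8897 %


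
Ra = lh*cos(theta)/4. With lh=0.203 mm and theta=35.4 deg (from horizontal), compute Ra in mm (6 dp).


Ra = 0.203 * cos(35.4) / 4 = 0.041368 mm


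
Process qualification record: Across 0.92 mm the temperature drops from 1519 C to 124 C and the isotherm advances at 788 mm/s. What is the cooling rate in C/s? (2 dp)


G = (1519-124)/0.92 = 1516.30434783 C/mm
CR = 1516.30434783 * 788 = 1194847.83 C/s


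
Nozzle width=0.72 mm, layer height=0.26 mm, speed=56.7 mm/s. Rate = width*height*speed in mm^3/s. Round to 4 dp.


Rate = 0.72 * 0.26 * 56.7 = 10.6142 mm^3/s


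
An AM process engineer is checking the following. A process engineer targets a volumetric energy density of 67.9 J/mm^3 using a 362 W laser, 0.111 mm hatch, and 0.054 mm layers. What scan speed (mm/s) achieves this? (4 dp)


v = 362 / (67.9*0.111*0.054) = 889.4511 mm/s


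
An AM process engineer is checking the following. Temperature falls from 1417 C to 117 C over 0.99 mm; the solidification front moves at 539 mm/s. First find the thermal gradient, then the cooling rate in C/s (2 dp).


G = (1417-117)/0.99 = 1313.13131313 C/mm
CR = 1313.13131313 * 539 = 707777.78 C/s


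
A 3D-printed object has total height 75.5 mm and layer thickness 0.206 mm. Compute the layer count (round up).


Layers = ceil(75.5/0.206) = 367


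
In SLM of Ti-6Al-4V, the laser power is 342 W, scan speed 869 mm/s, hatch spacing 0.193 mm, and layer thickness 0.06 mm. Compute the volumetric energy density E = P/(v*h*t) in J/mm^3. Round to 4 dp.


E = 342 / (869*0.193*0.06) = 33.9858 J/mm^3


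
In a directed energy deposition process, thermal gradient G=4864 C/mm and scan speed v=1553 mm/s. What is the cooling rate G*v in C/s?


CR = 4864 * 1553 = 7553792 C/s


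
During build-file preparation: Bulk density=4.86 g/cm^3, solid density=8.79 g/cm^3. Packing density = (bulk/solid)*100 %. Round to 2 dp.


Packing = (4.86/8.79)*100 = 55.29 %


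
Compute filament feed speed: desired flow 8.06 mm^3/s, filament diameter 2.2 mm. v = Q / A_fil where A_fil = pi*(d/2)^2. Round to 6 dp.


A = pi*(2.2/2)^2 = 3.801327
v = 8.06 / 3.801327 = 2.120312 mm/s


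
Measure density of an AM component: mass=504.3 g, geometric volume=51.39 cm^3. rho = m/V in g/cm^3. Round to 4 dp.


rho = 504.3 / 51.39 = 9.8132 g/cm^3


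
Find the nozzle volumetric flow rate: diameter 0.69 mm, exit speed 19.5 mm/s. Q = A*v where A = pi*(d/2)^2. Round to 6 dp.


A = pi*(0.69/2)^2 = 0.37392807 mm^2
Q = 0.37392807 * 19.5 = 7.291597 mm^3/s


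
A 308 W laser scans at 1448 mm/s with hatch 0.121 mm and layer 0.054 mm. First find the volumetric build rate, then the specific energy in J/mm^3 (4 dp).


Build rate = 1448 * 0.121 * 0.054 = 9.461232 mm^3/s
SE = 308 / 9.461232 = 32.5539 J/mm^3


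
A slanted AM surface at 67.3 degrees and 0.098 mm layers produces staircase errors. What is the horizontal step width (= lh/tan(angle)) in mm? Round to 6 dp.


step = 0.098 / tan(67.3) = 0.040994 mm


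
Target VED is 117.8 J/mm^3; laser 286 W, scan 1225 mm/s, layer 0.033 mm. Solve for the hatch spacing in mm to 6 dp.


h = 286 / (117.8*1225*0.033) = 0.060058 mm


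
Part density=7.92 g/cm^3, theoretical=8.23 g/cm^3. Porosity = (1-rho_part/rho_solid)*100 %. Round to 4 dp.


Porosity = (1-7.92/8.23)*100 = 3.7667 %


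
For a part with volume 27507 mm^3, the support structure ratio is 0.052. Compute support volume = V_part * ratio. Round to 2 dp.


V_support = 27507 * 0.052 = 1430.36 mm^3


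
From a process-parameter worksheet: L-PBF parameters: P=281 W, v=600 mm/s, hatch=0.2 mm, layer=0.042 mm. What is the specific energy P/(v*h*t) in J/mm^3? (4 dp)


Build rate = 600 * 0.2 * 0.042 = 5.04 mm^3/s
SE = 281 / 5.04 = 55.754 J/mm^3


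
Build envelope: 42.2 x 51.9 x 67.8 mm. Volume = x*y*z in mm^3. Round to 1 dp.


V = 42.2 * 51.9 * 67.8 = 148494.2 mm^3


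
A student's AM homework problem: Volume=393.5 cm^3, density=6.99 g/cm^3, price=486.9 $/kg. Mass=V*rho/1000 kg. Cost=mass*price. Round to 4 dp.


Mass = 393.5*6.99/1000 = 2.750565 kg
Cost = 2.750565 * 486.9 = 1339.2501 $


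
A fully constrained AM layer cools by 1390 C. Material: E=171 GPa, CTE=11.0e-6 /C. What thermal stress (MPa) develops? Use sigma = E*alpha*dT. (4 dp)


sigma = 171*1000 * 11.0e-6 * 1390 = 2614.59 MPa


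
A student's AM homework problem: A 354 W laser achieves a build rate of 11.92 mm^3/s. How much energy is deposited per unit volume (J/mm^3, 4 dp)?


SE = 354 / 11.92 = 29.698 J/mm^3


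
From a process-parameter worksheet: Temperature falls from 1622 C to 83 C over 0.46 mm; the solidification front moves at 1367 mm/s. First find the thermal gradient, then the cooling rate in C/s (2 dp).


G = (1622-83)/0.46 = 3345.65217391 C/mm
CR = 3345.65217391 * 1367 = 4573506.52 C/s


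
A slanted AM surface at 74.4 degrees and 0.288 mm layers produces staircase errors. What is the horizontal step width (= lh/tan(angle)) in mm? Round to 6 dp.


step = 0.288 / tan(74.4) = 0.080411 mm


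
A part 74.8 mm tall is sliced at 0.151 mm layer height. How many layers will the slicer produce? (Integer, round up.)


Layers = ceil(74.8/0.151) = 496
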